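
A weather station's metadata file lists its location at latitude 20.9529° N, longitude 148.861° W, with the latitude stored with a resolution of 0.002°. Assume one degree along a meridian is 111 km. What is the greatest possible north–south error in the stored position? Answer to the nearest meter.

With a 0.002° grid the true value lies within half a step, ±0.002°/2 = ±0.001°, of the stored one.
Along the meridian that is 0.001° × 111000 m/° = 111 m.

111 meters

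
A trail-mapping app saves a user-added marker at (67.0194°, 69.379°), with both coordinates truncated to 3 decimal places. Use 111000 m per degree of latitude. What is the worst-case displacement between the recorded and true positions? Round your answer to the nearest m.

119 m

Truncating at 3 decimal places can drop up to a full unit in the last place, so each coordinate may be off by as much as 0.001°.
N–S: 0.001° × 111000 m/° = 111 m.
East–west component at 67.0194°: 0.001° × 111000 × cos 67.0194° ≈ 0.001 × 43336.6 ≈ 43.3366 m.
Worst case both components are at the extreme and orthogonal: √(111² + 43.3366²) ≈ 119.16 m.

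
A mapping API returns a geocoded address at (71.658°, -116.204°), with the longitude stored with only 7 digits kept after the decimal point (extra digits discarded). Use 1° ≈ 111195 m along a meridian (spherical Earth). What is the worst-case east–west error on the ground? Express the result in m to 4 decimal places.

0.0035 m

Truncating at 7 decimal places can drop up to a full unit in the last place, so the longitude may be off by as much as 1e-07°.
One degree of longitude at 71.658° is 111195 × cos 71.658° ≈ 111195 × 0.3147 = 34991.8 m.
Maximum E–W displacement: 1e-07 × 34991.8 = 0.00349918 m.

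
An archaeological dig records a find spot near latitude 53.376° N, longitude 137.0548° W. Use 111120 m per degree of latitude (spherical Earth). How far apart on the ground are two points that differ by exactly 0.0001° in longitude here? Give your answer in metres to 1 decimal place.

6.6 metres

One degree of longitude here spans 111120 × cos 53.376° = 111120 × 0.5966 ≈ 66289.9 m; 0.0001° of that is 6.62899 m.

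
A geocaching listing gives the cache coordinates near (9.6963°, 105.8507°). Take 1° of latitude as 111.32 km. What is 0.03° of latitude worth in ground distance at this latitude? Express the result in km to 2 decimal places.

Along a meridian 0.03° is 0.03 × 111320 = 3339.6 m.
That is 3339.6 m = 3.3396 km.

3.34 km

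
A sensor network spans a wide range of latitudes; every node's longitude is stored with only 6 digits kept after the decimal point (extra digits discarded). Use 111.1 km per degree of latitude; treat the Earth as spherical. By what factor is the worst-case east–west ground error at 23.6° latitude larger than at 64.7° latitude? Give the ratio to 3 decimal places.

Truncating at 6 decimal places can drop up to a full unit in the last place, so the longitude may be off by as much as 1e-06°.
At 23.6°: 1e-06° × 111100 × cos 23.6° = 1e-06 × 111100 × 0.9164 ≈ 0.10181 m.
Error at 64.7° = 1e-06° × 111100 × cos 64.7° ≈ 0.1111 × 0.4274 = 0.047479 m.
The ratio reduces to cos 23.6° / cos 64.7° = 0.9164/0.4274 ≈ 2.1443.

2.144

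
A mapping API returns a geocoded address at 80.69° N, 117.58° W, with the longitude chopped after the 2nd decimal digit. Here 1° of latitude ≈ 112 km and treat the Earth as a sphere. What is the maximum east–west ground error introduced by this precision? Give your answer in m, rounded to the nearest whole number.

181 m

Truncating at 2 decimal places can drop up to a full unit in the last place, so the longitude may be off by as much as 0.01°.
At latitude 80.69° a degree of longitude spans 112000 m × cos 80.69° = 112000 × 0.1618 ≈ 18118.9 m.
East–west error: 0.01° × 18118.9 m/° ≈ 181.189 m.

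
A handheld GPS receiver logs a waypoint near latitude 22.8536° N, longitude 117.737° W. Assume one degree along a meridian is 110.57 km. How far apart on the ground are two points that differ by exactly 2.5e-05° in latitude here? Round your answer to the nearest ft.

Along a meridian 2.5e-05° is 2.5e-05 × 110570 = 2.76425 m.
Converting: 2.76425 m × 3.2808 ft/m ≈ 9.0691 ft.

9 ft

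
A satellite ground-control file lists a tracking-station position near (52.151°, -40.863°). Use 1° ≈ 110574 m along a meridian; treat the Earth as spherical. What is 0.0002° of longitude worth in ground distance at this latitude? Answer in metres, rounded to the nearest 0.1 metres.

13.6 metres

At 52.151° a degree of longitude is 110574 × cos 52.151° ≈ 67846.3 m, so 0.0002° corresponds to 13.5693 m.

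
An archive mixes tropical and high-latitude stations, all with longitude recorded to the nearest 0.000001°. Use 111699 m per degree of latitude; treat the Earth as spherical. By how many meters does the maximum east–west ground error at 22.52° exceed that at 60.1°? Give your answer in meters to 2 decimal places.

Rounding to 6 decimal places leaves the longitude within ±5e-07° of the true value.
At 22.52°: 5e-07° × 111699 × cos 22.52° = 5e-07 × 111699 × 0.9237 ≈ 0.051591 m.
Error at 60.1° = 5e-07° × 111699 × cos 60.1° ≈ 0.055849 × 0.4985 = 0.02784 m.
Difference: 0.051591 − 0.02784 = 0.02375 m.

0.02 meters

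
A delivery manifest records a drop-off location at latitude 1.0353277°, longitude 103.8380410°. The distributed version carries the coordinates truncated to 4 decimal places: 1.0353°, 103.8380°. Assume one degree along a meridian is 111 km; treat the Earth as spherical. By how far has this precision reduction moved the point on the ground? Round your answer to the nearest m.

5 m

The latitude changed by +0.0000277° and the longitude by +0.0000410°.
North–south shift: 0.0000277 × 111000 = 3.0747 m.
E–W at 1.0353°: 0.0000410° × 111000 × cos 1.0353° = 0.0000410 × 111000 × 0.9998 ≈ 4.55026 m.
Distance: √(3.0747² + 4.55026²) ≈ 5.49169 m.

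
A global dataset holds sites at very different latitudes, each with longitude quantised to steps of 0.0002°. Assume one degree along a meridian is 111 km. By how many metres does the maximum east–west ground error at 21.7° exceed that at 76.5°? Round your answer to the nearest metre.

With a 0.0002° grid the true value lies within half a step, ±0.0002°/2 = ±0.0001°, of the stored one.
Error at 21.7° = 0.0001° × 111000 × cos 21.7° ≈ 11.1 × 0.9291 = 10.313 m.
At 76.5°: 0.0001° × 111000 × cos 76.5° = 0.0001 × 111000 × 0.2334 ≈ 2.5912 m.
Difference: 10.313 − 2.5912 = 7.7221 m.

8 metres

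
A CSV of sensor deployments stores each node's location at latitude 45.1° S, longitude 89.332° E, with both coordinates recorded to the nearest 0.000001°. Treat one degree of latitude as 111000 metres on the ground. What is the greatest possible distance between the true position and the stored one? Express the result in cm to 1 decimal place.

Rounding to 6 decimal places leaves each coordinate within ±5e-07° of the true value.
Latitude error → 5e-07 × 111000 = 0.0555 m along the meridian.
Longitude error → 5e-07 × 111000 × cos 45.1° = 5e-07 × 111000 × 0.7059 ≈ 0.0391759 m.
The two errors are perpendicular, so the maximum displacement is √(0.0555² + 0.0391759²) ≈ 0.0679338 m.
That is 0.0679338 m = 6.7934 cm.

6.8 cm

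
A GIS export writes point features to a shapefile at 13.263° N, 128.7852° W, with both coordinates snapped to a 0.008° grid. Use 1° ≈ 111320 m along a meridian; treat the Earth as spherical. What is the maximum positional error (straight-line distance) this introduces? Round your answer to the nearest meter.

With a 0.008° grid the true value lies within half a step, ±0.008°/2 = ±0.004°, of the stored one.
N–S: 0.004° × 111320 m/° = 445.28 m.
E–W at 13.263°: 0.004° × 111320 × cos 13.263° = 0.004 × 111320 × 0.9733 ≈ 433.403 m.
Combining orthogonally: (445.28² + 433.403²)^½ ≈ 621.38 m.

621 meters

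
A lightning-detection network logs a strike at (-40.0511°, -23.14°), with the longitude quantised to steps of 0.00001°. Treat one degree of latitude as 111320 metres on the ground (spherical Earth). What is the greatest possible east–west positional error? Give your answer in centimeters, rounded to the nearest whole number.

43 centimeters

With a 0.00001° grid the true value lies within half a step, ±0.00001°/2 = ±5e-06°, of the stored one.
Parallels shrink by cos φ, so at 40.0511° a degree of longitude is 111320 × 0.7655 ≈ 85212.2 m.
East–west error: 5e-06° × 85212.2 m/° ≈ 0.426061 m.
That is 0.426061 m = 42.606 cm.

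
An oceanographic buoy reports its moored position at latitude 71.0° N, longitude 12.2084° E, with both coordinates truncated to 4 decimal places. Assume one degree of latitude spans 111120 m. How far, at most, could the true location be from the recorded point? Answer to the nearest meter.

12 meters

Truncating at 4 decimal places can drop up to a full unit in the last place, so each coordinate may be off by as much as 0.0001°.
N–S: 0.0001° × 111120 m/° = 11.112 m.
E–W at 71°: 0.0001° × 111120 × cos 71° = 0.0001 × 111120 × 0.3256 ≈ 3.61771 m.
The two errors are perpendicular, so the maximum displacement is √(11.112² + 3.61771²) ≈ 11.6861 m.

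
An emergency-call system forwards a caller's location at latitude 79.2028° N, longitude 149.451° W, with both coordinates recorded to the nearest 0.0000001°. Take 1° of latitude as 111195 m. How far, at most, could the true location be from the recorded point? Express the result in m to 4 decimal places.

0.0057 m

Rounding to 7 decimal places leaves each coordinate within ±5e-08° of the true value.
N–S: 5e-08° × 111195 m/° = 0.00555975 m.
Longitude error → 5e-08 × 111195 × cos 79.2028° = 5e-08 × 111195 × 0.1873 ≈ 0.00104153 m.
Combining orthogonally: (0.00555975² + 0.00104153²)^½ ≈ 0.00565647 m.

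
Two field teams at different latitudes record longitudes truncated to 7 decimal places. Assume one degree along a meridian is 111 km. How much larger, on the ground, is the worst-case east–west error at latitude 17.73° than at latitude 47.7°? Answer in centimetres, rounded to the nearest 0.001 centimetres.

0.310 centimetres

Truncating at 7 decimal places can drop up to a full unit in the last place, so the longitude may be off by as much as 1e-07°.
At 17.73°: 1e-07° × 111000 × cos 17.73° = 1e-07 × 111000 × 0.9525 ≈ 0.010573 m.
Error at 47.7° = 1e-07° × 111000 × cos 47.7° ≈ 0.0111 × 0.6730 = 0.0074704 m.
So the lower-latitude error exceeds the higher by 0.010573 − 0.0074704 = 0.0031023 m.
That is 0.00310234 m = 0.31023 cm.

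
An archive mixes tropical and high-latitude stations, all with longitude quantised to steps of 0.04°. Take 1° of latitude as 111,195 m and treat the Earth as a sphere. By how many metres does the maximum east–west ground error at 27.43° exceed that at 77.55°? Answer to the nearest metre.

With a 0.04° grid the true value lies within half a step, ±0.04°/2 = ±0.02°, of the stored one.
At 27.43°: 0.02° × 111195 × cos 27.43° = 0.02 × 111195 × 0.8876 ≈ 1973.9 m.
At 77.55°: 0.02° × 111195 × cos 77.55° = 0.02 × 111195 × 0.2156 ≈ 479.45 m.
So the lower-latitude error exceeds the higher by 1973.9 − 479.45 = 1494.4 m.

1494 metres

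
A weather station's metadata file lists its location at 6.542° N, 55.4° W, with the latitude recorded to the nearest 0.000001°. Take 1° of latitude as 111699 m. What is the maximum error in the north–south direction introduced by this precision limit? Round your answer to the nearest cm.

Rounding to 6 decimal places leaves the latitude within ±5e-07° of the true value.
Along the meridian that is 5e-07° × 111699 m/° = 0.0558495 m.
That is 0.0558495 m = 5.5849 cm.

6 cm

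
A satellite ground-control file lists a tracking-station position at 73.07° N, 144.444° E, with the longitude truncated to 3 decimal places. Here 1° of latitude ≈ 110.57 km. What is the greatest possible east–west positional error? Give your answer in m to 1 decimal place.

Truncating at 3 decimal places can drop up to a full unit in the last place, so the longitude may be off by as much as 0.001°.
Parallels shrink by cos φ, so at 73.07° a degree of longitude is 110570 × 0.2912 ≈ 32198.3 m.
Maximum E–W displacement: 0.001 × 32198.3 = 32.1983 m.

32.2 m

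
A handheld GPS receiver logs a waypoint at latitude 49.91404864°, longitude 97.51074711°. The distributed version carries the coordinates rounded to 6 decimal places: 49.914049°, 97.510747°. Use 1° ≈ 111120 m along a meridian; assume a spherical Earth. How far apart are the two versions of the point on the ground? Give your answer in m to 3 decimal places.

0.041 m

Δlat = 49.91404864 − 49.914049 = -0.00000036°; Δlon = 97.51074711 − 97.510747 = +0.00000011°.
North–south shift: -0.00000036 × 111120 = -0.0400032 m.
E–W at 49.914°: 0.00000011° × 111120 × cos 49.914° = 0.00000011 × 111120 × 0.6439 ≈ 0.00787096 m.
Distance: √(0.0400032² + 0.00787096²) ≈ 0.0407702 m.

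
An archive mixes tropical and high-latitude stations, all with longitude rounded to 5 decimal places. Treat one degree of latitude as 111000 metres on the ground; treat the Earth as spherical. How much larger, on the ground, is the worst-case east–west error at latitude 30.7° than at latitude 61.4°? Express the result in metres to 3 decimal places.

Rounding to 5 decimal places leaves the longitude within ±5e-06° of the true value.
Error at 30.7° = 5e-06° × 111000 × cos 30.7° ≈ 0.555 × 0.8599 = 0.47722 m.
At 61.4°: 5e-06° × 111000 × cos 61.4° = 5e-06 × 111000 × 0.4787 ≈ 0.26567 m.
Difference: 0.47722 − 0.26567 = 0.21154 m.

0.212 metres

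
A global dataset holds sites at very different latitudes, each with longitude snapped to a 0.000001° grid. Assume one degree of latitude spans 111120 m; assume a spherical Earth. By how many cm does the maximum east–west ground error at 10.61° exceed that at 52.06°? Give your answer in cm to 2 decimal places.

With a 0.000001° grid the true value lies within half a step, ±0.000001°/2 = ±5e-07°, of the stored one.
Error at 10.61° = 5e-07° × 111120 × cos 10.61° ≈ 0.05556 × 0.9829 = 0.05461 m.
Error at 52.06° = 5e-07° × 111120 × cos 52.06° ≈ 0.05556 × 0.6148 = 0.03416 m.
Difference: 0.05461 − 0.03416 = 0.02045 m.
That is 0.0204498 m = 2.045 cm.

2.04 cm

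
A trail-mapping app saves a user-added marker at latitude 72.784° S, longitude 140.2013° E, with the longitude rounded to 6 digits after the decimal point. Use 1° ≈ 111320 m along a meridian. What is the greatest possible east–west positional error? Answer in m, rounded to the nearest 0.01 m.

Rounding to 6 decimal places leaves the longitude within ±5e-07° of the true value.
One degree of longitude at 72.784° is 111320 × cos 72.784° ≈ 111320 × 0.2960 = 32947.9 m.
So at most 5e-07° × 32947.9 ≈ 0.016474 m east–west.

0.02 m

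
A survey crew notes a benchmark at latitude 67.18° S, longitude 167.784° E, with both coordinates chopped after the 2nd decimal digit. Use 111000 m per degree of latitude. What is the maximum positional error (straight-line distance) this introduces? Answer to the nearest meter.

Truncating at 2 decimal places can drop up to a full unit in the last place, so each coordinate may be off by as much as 0.01°.
N–S: 0.01° × 111000 m/° = 1110 m.
E–W at 67.18°: 0.01° × 111000 × cos 67.18° = 0.01 × 111000 × 0.3878 ≈ 430.499 m.
Combining orthogonally: (1110² + 430.499²)^½ ≈ 1190.56 m.

1191 meters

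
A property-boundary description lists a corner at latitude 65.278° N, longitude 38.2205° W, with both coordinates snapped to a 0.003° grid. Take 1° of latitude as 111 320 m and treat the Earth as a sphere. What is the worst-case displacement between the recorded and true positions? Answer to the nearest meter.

With a 0.003° grid the true value lies within half a step, ±0.003°/2 = ±0.0015°, of the stored one.
N–S: 0.0015° × 111320 m/° = 166.98 m.
E–W at 65.278°: 0.0015° × 111320 × cos 65.278° = 0.0015 × 111320 × 0.4182 ≈ 69.8337 m.
Worst case both components are at the extreme and orthogonal: √(166.98² + 69.8337²) ≈ 180.995 m.

181 meters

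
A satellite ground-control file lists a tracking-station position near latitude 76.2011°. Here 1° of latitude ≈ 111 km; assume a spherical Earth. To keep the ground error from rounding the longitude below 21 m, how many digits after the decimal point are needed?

3 decimal places

At 76.2011° one degree of longitude covers 111000 × cos 76.2011° ≈ 111000 × 0.2385 ≈ 26475.1 m.
N decimal places → at most half a unit in the last place, 0.5 × 10⁻ᴺ° = 26475.1/2 × 10⁻ᴺ m.
Setting 13237.6 × 10⁻ᴺ ≤ 21 gives 10ᴺ ≥ 630.4, i.e. N ≥ 2.80.
At 2 places the error can reach 132 m, but 3 places keeps it to 13.2 m.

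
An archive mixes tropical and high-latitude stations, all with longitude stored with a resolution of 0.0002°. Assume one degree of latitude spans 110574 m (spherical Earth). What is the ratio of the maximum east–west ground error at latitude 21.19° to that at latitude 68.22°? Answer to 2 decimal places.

2.51

With a 0.0002° grid the true value lies within half a step, ±0.0002°/2 = ±0.0001°, of the stored one.
At 21.19°: 0.0001° × 110574 × cos 21.19° = 0.0001 × 110574 × 0.9324 ≈ 10.31 m.
Error at 68.22° = 0.0001° × 110574 × cos 68.22° ≈ 11.057 × 0.3710 = 4.1028 m.
Ratio: 10.31 / 4.1028 = cos 21.19° / cos 68.22° ≈ 2.5129.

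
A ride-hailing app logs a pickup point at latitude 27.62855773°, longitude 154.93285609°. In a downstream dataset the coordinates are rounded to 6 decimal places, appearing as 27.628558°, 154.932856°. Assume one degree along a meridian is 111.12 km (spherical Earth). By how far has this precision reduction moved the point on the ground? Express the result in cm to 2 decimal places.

The latitude changed by -0.00000027° and the longitude by +0.00000009°.
North–south shift: -0.00000027 × 111120 = -0.0300024 m.
East–west at this latitude: 0.00000009° × 111120 × cos 27.6286° ≈ 0.00000009 × 98449.3 = 0.00886044 m.
Combined displacement = (0.0300024² + 0.00886044²)^½ ≈ 0.0312834 m.
That is 0.0312834 m = 3.1283 cm.

3.13 cm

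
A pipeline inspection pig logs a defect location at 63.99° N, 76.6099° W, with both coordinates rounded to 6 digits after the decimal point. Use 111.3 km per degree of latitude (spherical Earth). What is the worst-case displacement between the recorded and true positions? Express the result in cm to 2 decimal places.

Rounding to 6 decimal places leaves each coordinate within ±5e-07° of the true value.
North–south component: 5e-07° × 111300 = 0.05565 m.
East–west component at 63.99°: 5e-07° × 111300 × cos 63.99° ≈ 5e-07 × 48808.2 ≈ 0.0244041 m.
The two errors are perpendicular, so the maximum displacement is √(0.05565² + 0.0244041²) ≈ 0.0607658 m.
That is 0.0607658 m = 6.0766 cm.

6.08 cm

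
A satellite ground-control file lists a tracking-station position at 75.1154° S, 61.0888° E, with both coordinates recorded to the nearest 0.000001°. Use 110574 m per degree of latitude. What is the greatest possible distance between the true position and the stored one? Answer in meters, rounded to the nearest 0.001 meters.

0.057 meters

Rounding to 6 decimal places leaves each coordinate within ±5e-07° of the true value.
North–south component: 5e-07° × 110574 = 0.055287 m.
East–west component at 75.1154°: 5e-07° × 110574 × cos 75.1154° ≈ 5e-07 × 28403.5 ≈ 0.0142017 m.
The two errors are perpendicular, so the maximum displacement is √(0.055287² + 0.0142017²) ≈ 0.0570819 m.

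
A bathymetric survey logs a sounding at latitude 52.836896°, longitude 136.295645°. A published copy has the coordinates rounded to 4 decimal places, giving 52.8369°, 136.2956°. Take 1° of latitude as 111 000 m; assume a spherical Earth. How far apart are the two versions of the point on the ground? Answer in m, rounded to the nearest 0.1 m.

3.0 m

The latitude changed by -0.000004° and the longitude by +0.000045°.
N–S: -0.000004° × 111000 m/° = -0.444 m.
East–west at this latitude: 0.000045° × 111000 × cos 52.8369° ≈ 0.000045 × 67053.5 = 3.01741 m.
Combined displacement = (0.444² + 3.01741²)^½ ≈ 3.0499 m.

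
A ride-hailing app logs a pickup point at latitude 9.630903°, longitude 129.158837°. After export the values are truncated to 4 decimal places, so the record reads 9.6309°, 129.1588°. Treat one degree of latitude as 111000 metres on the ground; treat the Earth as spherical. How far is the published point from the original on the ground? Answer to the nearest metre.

4 metres

Δlat = 9.630903 − 9.6309 = +0.000003°; Δlon = 129.158837 − 129.1588 = +0.000037°.
N–S: 0.000003° × 111000 m/° = 0.333 m.
East–west at this latitude: 0.000037° × 111000 × cos 9.6309° ≈ 0.000037 × 109436 = 4.04912 m.
Distance: √(0.333² + 4.04912²) ≈ 4.06279 m.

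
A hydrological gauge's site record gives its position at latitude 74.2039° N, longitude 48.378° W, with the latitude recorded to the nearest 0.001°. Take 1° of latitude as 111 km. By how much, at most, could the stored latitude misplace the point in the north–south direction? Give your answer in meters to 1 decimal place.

55.5 meters

Rounding to 3 decimal places leaves the latitude within ±0.0005° of the true value.
North–south distance: 0.0005° × 111000 m/° = 55.5 m.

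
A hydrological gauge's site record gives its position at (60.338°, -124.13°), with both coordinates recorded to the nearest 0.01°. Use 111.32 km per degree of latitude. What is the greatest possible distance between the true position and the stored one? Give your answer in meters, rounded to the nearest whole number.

621 meters

Rounding to 2 decimal places leaves each coordinate within ±0.005° of the true value.
Latitude error → 0.005 × 111320 = 556.6 m along the meridian.
East–west component at 60.338°: 0.005° × 111320 × cos 60.338° ≈ 0.005 × 55090.3 ≈ 275.452 m.
Worst case both components are at the extreme and orthogonal: √(556.6² + 275.452²) ≈ 621.029 m.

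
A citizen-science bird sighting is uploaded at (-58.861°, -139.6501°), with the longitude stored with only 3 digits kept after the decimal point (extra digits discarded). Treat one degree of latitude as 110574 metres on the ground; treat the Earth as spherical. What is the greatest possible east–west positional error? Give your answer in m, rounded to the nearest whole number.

57 m

Truncating at 3 decimal places can drop up to a full unit in the last place, so the longitude may be off by as much as 0.001°.
At latitude 58.861° a degree of longitude spans 110574 m × cos 58.861° = 110574 × 0.5171 ≈ 57179.6 m.
So at most 0.001° × 57179.6 ≈ 57.1796 m east–west.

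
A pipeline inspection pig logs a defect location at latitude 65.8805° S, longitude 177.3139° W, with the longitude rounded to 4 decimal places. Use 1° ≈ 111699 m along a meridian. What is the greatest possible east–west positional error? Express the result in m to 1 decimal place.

Rounding to 4 decimal places leaves the longitude within ±5e-05° of the true value.
At latitude 65.8805° a degree of longitude spans 111699 m × cos 65.8805° = 111699 × 0.4086 ≈ 45644.8 m.
East–west error: 5e-05° × 45644.8 m/° ≈ 2.28224 m.

2.3 m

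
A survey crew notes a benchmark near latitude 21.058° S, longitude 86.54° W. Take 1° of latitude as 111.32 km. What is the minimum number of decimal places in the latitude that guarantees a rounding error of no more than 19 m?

One degree of latitude covers 111320 m.
N decimal places → at most half a unit in the last place, 0.5 × 10⁻ᴺ° = 111320/2 × 10⁻ᴺ m.
Need 0.5 × 111320 × 10⁻ᴺ ≤ 19 → 10⁻ᴺ ≤ 3.414e-04, so N ≥ 3.47.
So 4 decimal places suffice (5.57 m); 3 would allow up to 55.7 m.

4 decimal places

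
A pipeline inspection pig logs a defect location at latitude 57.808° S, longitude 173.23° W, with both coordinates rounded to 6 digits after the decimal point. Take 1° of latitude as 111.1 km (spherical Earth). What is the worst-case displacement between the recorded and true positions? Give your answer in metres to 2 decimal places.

Rounding to 6 decimal places leaves each coordinate within ±5e-07° of the true value.
N–S: 5e-07° × 111100 m/° = 0.05555 m.
E–W at 57.808°: 5e-07° × 111100 × cos 57.808° = 5e-07 × 111100 × 0.5328 ≈ 0.0295947 m.
Worst case both components are at the extreme and orthogonal: √(0.05555² + 0.0295947²) ≈ 0.0629416 m.

0.06 metres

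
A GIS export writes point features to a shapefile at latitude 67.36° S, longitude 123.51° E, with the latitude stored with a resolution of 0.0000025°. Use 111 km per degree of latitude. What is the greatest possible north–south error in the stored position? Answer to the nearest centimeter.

14 centimeters

With a 0.0000025° grid the true value lies within half a step, ±0.0000025°/2 = ±1.25e-06°, of the stored one.
So the N–S error is at most 1.25e-06 × 111000 = 0.13875 m.
That is 0.13875 m = 13.875 cm.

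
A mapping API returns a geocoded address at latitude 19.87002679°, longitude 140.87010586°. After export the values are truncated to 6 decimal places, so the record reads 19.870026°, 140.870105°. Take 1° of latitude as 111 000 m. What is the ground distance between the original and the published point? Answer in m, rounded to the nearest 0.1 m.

Δlat = 19.87002679 − 19.870026 = +0.00000079°; Δlon = 140.87010586 − 140.870105 = +0.00000086°.
North–south shift: 0.00000079 × 111000 = 0.08769 m.
East–west at this latitude: 0.00000086° × 111000 × cos 19.87° ≈ 0.00000086 × 104392 = 0.0897769 m.
Distance: √(0.08769² + 0.0897769²) ≈ 0.125497 m.

0.1 m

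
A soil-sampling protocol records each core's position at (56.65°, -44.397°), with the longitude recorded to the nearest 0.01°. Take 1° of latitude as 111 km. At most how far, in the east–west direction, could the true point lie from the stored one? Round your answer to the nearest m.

305 m

Rounding to 2 decimal places leaves the longitude within ±0.005° of the true value.
At latitude 56.65° a degree of longitude spans 111000 m × cos 56.65° = 111000 × 0.5498 ≈ 61022.5 m.
So at most 0.005° × 61022.5 ≈ 305.112 m east–west.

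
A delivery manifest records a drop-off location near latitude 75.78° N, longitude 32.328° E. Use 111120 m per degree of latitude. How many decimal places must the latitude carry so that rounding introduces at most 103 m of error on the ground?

One degree of latitude covers 111120 m.
With N decimal places the half-ulp bound is 0.5·10⁻ᴺ°, or 0.5·10⁻ᴺ × 111120 m on the ground.
Need 0.5 × 111120 × 10⁻ᴺ ≤ 103 → 10⁻ᴺ ≤ 1.854e-03, so N ≥ 2.73.
So 3 decimal places suffice (55.6 m); 2 would allow up to 556 m.

3 decimal places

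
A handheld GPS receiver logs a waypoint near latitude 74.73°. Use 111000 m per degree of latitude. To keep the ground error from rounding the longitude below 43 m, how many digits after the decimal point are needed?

At 74.73° one degree of longitude covers 111000 × cos 74.73° ≈ 111000 × 0.2634 ≈ 29233.8 m.
N decimal places → at most half a unit in the last place, 0.5 × 10⁻ᴺ° = 29233.8/2 × 10⁻ᴺ m.
Setting 14616.9 × 10⁻ᴺ ≤ 43 gives 10ᴺ ≥ 339.9, i.e. N ≥ 2.53.
N = 2 would give 146 m (too coarse); N = 3 gives 14.6 m ≤ 43 m.

3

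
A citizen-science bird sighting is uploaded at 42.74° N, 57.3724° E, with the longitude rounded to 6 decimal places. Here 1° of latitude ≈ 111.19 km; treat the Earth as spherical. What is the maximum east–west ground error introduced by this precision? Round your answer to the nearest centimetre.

4 centimetres

Rounding to 6 decimal places leaves the longitude within ±5e-07° of the true value.
At latitude 42.74° a degree of longitude spans 111190 m × cos 42.74° = 111190 × 0.7344 ≈ 81662.5 m.
East–west error: 5e-07° × 81662.5 m/° ≈ 0.0408312 m.
That is 0.0408312 m = 4.0831 cm.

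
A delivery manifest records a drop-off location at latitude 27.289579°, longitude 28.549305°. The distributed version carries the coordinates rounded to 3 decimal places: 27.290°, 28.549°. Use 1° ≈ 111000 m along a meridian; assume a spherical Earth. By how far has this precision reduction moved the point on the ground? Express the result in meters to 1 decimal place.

55.6 meters

Δlat = 27.289579 − 27.290 = -0.000421°; Δlon = 28.549305 − 28.549 = +0.000305°.
N–S: -0.000421° × 111000 m/° = -46.731 m.
E–W at 27.29°: 0.000305° × 111000 × cos 27.29° = 0.000305 × 111000 × 0.8887 ≈ 30.0868 m.
Hypotenuse of the two orthogonal shifts: √(46.731² + 30.0868²) = 55.5788 m.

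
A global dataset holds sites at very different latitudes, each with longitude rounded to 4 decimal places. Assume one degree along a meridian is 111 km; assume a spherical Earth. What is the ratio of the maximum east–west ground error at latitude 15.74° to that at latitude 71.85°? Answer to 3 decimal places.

3.090

Rounding to 4 decimal places leaves the longitude within ±5e-05° of the true value.
At 15.74°: 5e-05° × 111000 × cos 15.74° = 5e-05 × 111000 × 0.9625 ≈ 5.3419 m.
At 71.85°: 5e-05° × 111000 × cos 71.85° = 5e-05 × 111000 × 0.3115 ≈ 1.7289 m.
Ratio: 5.3419 / 1.7289 = cos 15.74° / cos 71.85° ≈ 3.0898.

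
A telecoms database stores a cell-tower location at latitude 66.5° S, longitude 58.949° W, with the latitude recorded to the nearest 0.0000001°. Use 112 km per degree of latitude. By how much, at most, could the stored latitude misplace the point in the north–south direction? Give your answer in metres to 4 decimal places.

0.0056 metres

Rounding to 7 decimal places leaves the latitude within ±5e-08° of the true value.
North–south distance: 5e-08° × 112000 m/° = 0.0056 m.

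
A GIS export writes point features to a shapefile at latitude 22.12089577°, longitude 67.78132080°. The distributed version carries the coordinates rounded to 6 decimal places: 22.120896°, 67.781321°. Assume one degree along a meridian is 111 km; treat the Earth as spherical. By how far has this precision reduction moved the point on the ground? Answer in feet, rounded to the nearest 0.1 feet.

0.1 feet

The latitude changed by -0.00000023° and the longitude by -0.00000020°.
North–south shift: -0.00000023 × 111000 = -0.02553 m.
E–W at 22.1209°: -0.00000020° × 111000 × cos 22.1209° = -0.00000020 × 111000 × 0.9264 ≈ -0.0205659 m.
Distance: √(0.02553² + 0.0205659²) ≈ 0.0327832 m.
In feet: 0.0327832 m ÷ 0.3048 ≈ 0.10756 ft.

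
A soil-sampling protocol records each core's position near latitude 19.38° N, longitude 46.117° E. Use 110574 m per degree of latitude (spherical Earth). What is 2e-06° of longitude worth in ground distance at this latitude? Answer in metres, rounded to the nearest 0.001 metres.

0.209 metres

2e-06° of longitude at 19.38° is 2e-06 × 110574 × cos 19.38° ≈ 2e-06 × 104309 = 0.208617 m.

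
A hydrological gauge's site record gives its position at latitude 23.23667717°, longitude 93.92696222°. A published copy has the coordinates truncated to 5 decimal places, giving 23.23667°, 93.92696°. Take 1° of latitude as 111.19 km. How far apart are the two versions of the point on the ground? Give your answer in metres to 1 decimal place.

Δlat = 23.23667717 − 23.23667 = +0.00000717°; Δlon = 93.92696222 − 93.92696 = +0.00000222°.
North–south shift: 0.00000717 × 111190 = 0.797232 m.
East–west at this latitude: 0.00000222° × 111190 × cos 23.2367° ≈ 0.00000222 × 102171 = 0.226819 m.
Distance: √(0.797232² + 0.226819²) ≈ 0.82887 m.

0.8 metres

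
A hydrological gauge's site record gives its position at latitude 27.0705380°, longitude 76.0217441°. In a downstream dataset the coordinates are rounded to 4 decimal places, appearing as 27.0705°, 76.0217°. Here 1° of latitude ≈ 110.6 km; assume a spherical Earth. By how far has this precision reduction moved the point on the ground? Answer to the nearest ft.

20 ft

Δlat = 27.0705380 − 27.0705 = +0.0000380°; Δlon = 76.0217441 − 76.0217 = +0.0000441°.
North–south shift: 0.0000380 × 110600 = 4.2028 m.
E–W at 27.0705°: 0.0000441° × 110600 × cos 27.0705° = 0.0000441 × 110600 × 0.8904 ≈ 4.34312 m.
Combined displacement = (4.2028² + 4.34312²)^½ ≈ 6.04369 m.
Converting: 6.04369 m × 3.2808 ft/m ≈ 19.828 ft.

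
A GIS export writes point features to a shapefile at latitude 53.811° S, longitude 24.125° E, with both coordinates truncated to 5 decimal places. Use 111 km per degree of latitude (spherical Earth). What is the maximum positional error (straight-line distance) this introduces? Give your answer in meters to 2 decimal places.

1.29 meters

Truncating at 5 decimal places can drop up to a full unit in the last place, so each coordinate may be off by as much as 1e-05°.
N–S: 1e-05° × 111000 m/° = 1.11 m.
East–west component at 53.811°: 1e-05° × 111000 × cos 53.811° ≈ 1e-05 × 65540 ≈ 0.6554 m.
The two errors are perpendicular, so the maximum displacement is √(1.11² + 0.6554²) ≈ 1.28905 m.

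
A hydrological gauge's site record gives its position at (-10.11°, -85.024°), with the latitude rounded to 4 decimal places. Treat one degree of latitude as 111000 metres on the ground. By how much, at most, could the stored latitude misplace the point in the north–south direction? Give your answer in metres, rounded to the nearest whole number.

6 metres

Rounding to 4 decimal places leaves the latitude within ±5e-05° of the true value.
North–south distance: 5e-05° × 111000 m/° = 5.55 m.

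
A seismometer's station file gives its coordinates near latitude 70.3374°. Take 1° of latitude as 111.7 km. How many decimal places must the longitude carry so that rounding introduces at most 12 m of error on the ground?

4 decimal places

At 70.3374° one degree of longitude covers 111700 × cos 70.3374° ≈ 111700 × 0.3365 ≈ 37584.9 m.
N decimal places → at most half a unit in the last place, 0.5 × 10⁻ᴺ° = 37584.9/2 × 10⁻ᴺ m.
Need 0.5 × 37584.9 × 10⁻ᴺ ≤ 12 → 10⁻ᴺ ≤ 6.386e-04, so N ≥ 3.19.
At 3 places the error can reach 18.8 m, but 4 places keeps it to 1.88 m.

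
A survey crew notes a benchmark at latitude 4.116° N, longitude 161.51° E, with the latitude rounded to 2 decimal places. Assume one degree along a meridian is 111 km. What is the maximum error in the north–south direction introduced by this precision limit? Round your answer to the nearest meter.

Rounding to 2 decimal places leaves the latitude within ±0.005° of the true value.
North–south distance: 0.005° × 111000 m/° = 555 m.

555 meters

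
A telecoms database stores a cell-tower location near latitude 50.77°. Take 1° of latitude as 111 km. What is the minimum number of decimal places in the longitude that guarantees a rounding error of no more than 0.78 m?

5

At 50.77° one degree of longitude covers 111000 × cos 50.77° ≈ 111000 × 0.6324 ≈ 70200.3 m.
With N decimal places the half-ulp bound is 0.5·10⁻ᴺ°, or 0.5·10⁻ᴺ × 70200.3 m on the ground.
Setting 35100.1 × 10⁻ᴺ ≤ 0.78 gives 10ᴺ ≥ 4.5e+04, i.e. N ≥ 4.65.
So 5 decimal places suffice (0.351 m); 4 would allow up to 3.51 m.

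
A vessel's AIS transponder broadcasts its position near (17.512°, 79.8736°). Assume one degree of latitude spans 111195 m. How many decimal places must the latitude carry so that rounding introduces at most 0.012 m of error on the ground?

7 decimal places

One degree of latitude covers 111195 m.
With N decimal places the half-ulp bound is 0.5·10⁻ᴺ°, or 0.5·10⁻ᴺ × 111195 m on the ground.
Setting 55597.5 × 10⁻ᴺ ≤ 0.012 gives 10ᴺ ≥ 4.633e+06, i.e. N ≥ 6.67.
N = 6 would give 0.0556 m (too coarse); N = 7 gives 0.00556 m ≤ 0.012 m.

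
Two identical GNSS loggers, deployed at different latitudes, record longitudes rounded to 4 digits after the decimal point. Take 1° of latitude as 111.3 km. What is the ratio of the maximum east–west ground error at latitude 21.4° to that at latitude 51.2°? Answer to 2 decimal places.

Rounding to 4 decimal places leaves the longitude within ±5e-05° of the true value.
Error at 21.4° = 5e-05° × 111300 × cos 21.4° ≈ 5.565 × 0.9311 = 5.1813 m.
Error at 51.2° = 5e-05° × 111300 × cos 51.2° ≈ 5.565 × 0.6266 = 3.4871 m.
Ratio: 5.1813 / 3.4871 = cos 21.4° / cos 51.2° ≈ 1.4859.

1.49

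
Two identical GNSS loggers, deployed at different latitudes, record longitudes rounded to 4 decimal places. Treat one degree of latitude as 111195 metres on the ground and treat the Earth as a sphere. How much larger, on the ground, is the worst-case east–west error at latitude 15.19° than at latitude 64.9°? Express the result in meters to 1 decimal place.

Rounding to 4 decimal places leaves the longitude within ±5e-05° of the true value.
Error at 15.19° = 5e-05° × 111195 × cos 15.19° ≈ 5.5598 × 0.9651 = 5.3655 m.
At 64.9°: 5e-05° × 111195 × cos 64.9° = 5e-05 × 111195 × 0.4242 ≈ 2.3584 m.
So the lower-latitude error exceeds the higher by 5.3655 − 2.3584 = 3.0071 m.

3.0 meters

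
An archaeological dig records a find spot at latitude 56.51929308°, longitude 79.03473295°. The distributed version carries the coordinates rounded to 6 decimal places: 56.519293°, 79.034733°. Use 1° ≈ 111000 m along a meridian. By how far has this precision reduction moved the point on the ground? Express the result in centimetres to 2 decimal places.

The latitude changed by +0.00000008° and the longitude by -0.00000005°.
North–south shift: 0.00000008 × 111000 = 0.00888 m.
East–west at this latitude: -0.00000005° × 111000 × cos 56.5193° ≈ -0.00000005 × 61233.8 = -0.00306169 m.
Hypotenuse of the two orthogonal shifts: √(0.00888² + 0.00306169²) = 0.00939299 m.
That is 0.00939299 m = 0.9393 cm.

0.94 centimetres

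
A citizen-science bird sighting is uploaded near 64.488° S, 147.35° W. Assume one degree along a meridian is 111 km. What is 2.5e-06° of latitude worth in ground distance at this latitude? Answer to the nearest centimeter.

2.5e-06° × 111000 m/° = 0.2775 m.
That is 0.2775 m = 27.75 cm.

28 centimeters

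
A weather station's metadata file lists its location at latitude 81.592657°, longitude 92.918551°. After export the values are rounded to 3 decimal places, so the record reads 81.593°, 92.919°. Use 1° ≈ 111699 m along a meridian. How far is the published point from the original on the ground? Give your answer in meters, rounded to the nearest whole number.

39 meters

Δlat = 81.592657 − 81.593 = -0.000343°; Δlon = 92.918551 − 92.919 = -0.000449°.
N–S: -0.000343° × 111699 m/° = -38.3128 m.
E–W at 81.593°: -0.000449° × 111699 × cos 81.593° = -0.000449 × 111699 × 0.1462 ≈ -7.33254 m.
Combined displacement = (38.3128² + 7.33254²)^½ ≈ 39.0081 m.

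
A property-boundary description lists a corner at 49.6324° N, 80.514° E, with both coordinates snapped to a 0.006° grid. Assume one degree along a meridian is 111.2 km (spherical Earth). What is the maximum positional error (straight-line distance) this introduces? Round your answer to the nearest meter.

With a 0.006° grid the true value lies within half a step, ±0.006°/2 = ±0.003°, of the stored one.
Latitude error → 0.003 × 111200 = 333.6 m along the meridian.
East–west component at 49.6324°: 0.003° × 111200 × cos 49.6324° ≈ 0.003 × 72023 ≈ 216.069 m.
Combining orthogonally: (333.6² + 216.069²)^½ ≈ 397.46 m.

397 meters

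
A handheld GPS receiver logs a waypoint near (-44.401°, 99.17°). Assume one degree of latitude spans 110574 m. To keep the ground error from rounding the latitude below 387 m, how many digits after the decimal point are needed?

3

One degree of latitude covers 110574 m.
Rounding to N decimal places gives at most 0.5 × 10⁻ᴺ degrees of error, i.e. 0.5 × 10⁻ᴺ × 110574 m.
Need 0.5 × 110574 × 10⁻ᴺ ≤ 387 → 10⁻ᴺ ≤ 7.000e-03, so N ≥ 2.15.
At 2 places the error can reach 553 m, but 3 places keeps it to 55.3 m.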